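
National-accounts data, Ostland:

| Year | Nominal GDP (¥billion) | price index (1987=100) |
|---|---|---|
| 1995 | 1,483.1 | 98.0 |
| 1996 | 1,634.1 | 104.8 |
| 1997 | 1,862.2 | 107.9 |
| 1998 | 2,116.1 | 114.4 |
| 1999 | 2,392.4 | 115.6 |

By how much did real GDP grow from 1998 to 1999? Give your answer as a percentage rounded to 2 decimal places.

Real GDP 1998 = 2116.1/1.144 = 1849.74.
Real GDP 1999 = 2392.4/1.156 = 2069.55.
Change = 2069.55/1849.74 − 1 = 0.1188.

11.88%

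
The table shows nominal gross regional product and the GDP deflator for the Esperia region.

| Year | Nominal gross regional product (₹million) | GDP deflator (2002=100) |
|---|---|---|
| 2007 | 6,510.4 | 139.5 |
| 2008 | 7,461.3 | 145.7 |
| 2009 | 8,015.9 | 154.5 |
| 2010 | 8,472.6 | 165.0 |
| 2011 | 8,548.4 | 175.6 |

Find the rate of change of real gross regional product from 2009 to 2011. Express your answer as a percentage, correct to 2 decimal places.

-6.17%

Real gross regional product 2009 = 8015.9/1.545 = 5188.28.
Real gross regional product 2011 = 8548.4/1.756 = 4868.11.
Change = 4868.11/5188.28 − 1 = -0.0617.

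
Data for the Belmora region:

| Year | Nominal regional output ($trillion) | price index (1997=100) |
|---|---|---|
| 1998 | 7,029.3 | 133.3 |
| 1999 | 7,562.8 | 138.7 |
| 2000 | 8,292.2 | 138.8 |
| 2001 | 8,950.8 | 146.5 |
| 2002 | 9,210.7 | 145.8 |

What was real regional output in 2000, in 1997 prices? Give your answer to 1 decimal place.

$5,974.2 trillion

Real regional output 2000 = 8292.2 / 1.388 = 5974.21.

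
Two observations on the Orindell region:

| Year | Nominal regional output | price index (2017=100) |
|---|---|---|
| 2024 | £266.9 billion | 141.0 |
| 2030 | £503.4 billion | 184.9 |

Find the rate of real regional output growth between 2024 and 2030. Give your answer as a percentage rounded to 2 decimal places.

Deflate each year: 2024 → 266.9/1.410 = 189.29; 2030 → 503.4/1.849 = 272.26.
So real regional output changed by 272.26/189.29 − 1 = 0.4383, i.e. 43.83%.

43.83%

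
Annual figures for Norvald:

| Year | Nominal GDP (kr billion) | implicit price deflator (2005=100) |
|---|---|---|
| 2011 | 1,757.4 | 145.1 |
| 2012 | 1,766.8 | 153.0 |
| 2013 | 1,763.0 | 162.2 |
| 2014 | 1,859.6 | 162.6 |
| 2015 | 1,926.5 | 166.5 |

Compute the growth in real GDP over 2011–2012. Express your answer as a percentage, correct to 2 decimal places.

-4.66%

Real GDP 2011 = 1757.4/1.451 = 1211.16.
Real GDP 2012 = 1766.8/1.530 = 1154.77.
Change = 1154.77/1211.16 − 1 = -0.0466.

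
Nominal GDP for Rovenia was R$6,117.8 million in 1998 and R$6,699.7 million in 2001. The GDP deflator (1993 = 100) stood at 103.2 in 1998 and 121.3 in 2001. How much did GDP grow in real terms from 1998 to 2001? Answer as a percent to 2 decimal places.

-6.83%

Real GDP 1998 = 6117.8 / 1.032 = 5928.10.
Real GDP 2001 = 6699.7 / 1.213 = 5523.25.
Real growth = 5523.25 / 5928.10 − 1 = -0.0683.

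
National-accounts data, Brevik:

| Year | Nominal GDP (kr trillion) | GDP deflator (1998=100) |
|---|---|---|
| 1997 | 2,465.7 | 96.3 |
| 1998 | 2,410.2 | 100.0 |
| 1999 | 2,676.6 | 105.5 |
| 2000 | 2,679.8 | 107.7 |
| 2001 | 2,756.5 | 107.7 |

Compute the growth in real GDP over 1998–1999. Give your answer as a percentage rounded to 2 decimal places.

5.26%

Real GDP 1998 = 2410.2/1.000 = 2410.20.
Real GDP 1999 = 2676.6/1.055 = 2537.06.
Change = 2537.06/2410.20 − 1 = 0.0526.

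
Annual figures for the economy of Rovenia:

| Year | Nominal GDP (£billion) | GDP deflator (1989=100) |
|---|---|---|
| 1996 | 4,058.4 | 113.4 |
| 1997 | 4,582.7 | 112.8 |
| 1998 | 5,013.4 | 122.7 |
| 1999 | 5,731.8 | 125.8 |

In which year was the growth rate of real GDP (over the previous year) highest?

1997

1997: real = 4582.7/1.128 = 4062.68; growth vs 1996 (3578.84) = 13.52%.
1998: real = 5013.4/1.227 = 4085.90; growth vs 1997 (4062.68) = 0.57%.
1999: real = 5731.8/1.258 = 4556.28; growth vs 1998 (4085.90) = 11.51%.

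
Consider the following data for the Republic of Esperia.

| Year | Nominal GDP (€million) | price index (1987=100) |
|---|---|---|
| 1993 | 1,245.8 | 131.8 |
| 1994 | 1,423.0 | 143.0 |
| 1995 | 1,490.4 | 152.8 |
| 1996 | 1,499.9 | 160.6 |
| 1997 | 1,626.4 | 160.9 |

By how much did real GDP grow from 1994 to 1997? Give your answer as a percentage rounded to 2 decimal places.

Real GDP 1994 = 1423.0/1.430 = 995.10.
Real GDP 1997 = 1626.4/1.609 = 1010.81.
Change = 1010.81/995.10 − 1 = 0.0158.

1.58%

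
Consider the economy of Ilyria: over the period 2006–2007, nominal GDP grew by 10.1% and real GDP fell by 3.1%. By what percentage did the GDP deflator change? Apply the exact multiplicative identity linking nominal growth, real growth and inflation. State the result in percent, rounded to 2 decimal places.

(1 + g_nom) = (1 + g_real)(1 + π), so π = 1.1010 / 0.9690 − 1 = 0.13622.

13.62%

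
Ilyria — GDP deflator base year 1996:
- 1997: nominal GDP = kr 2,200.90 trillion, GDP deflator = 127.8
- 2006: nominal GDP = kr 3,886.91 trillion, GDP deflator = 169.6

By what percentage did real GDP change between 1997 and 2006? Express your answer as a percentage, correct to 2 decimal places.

33.08%

Real GDP 1997 = 2200.90 / 1.278 = 1722.14.
Real GDP 2006 = 3886.91 / 1.696 = 2291.81.
Real growth = 2291.81 / 1722.14 − 1 = 0.3308.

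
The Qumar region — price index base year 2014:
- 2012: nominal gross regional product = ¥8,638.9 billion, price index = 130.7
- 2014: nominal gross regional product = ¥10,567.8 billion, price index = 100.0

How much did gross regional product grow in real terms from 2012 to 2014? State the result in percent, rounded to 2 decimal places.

59.88%

Real gross regional product 2012 = 8638.9 / 1.307 = 6609.72.
Real gross regional product 2014 = 10567.8 / 1.000 = 10567.80.
Real growth = 10567.80 / 6609.72 − 1 = 0.5988.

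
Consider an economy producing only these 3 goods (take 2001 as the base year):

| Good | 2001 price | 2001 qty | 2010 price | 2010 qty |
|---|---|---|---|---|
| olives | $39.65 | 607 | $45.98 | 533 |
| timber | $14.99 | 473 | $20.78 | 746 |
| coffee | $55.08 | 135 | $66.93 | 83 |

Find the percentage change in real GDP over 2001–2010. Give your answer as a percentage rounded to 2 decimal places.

Real GDP 2001 = Nominal GDP 2001 = 39.65·607 + 14.99·473 + 55.08·135 = 38593.62.
Real GDP 2010 (at 2001 prices) = 39.65·533 + 14.99·746 + 55.08·83 = 36887.63.
Real growth = 36887.63/38593.62 − 1 = -0.0442.

-4.42%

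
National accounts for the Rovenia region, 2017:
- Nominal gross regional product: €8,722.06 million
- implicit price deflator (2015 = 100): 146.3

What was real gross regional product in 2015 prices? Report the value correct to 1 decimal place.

Real gross regional product = Nominal / (implicit price deflator/100) = 8722.06 / 1.463 = 5961.76.

€5,961.8 million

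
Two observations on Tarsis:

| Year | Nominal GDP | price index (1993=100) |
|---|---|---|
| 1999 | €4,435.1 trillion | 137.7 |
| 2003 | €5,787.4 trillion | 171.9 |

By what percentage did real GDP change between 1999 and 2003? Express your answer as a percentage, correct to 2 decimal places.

Deflate each year: 1999 → 4435.1/1.377 = 3220.84; 2003 → 5787.4/1.719 = 3366.72.
So real GDP changed by 3366.72/3220.84 − 1 = 0.0453, i.e. 4.53%.

4.53%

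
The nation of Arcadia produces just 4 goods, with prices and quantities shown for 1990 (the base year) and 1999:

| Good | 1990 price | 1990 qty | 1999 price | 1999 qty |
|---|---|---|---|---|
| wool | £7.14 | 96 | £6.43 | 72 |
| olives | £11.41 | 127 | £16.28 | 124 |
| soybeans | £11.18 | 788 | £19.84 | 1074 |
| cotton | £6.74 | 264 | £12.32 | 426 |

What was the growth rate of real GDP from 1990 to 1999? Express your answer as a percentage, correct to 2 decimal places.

32.10%

Real GDP 1990 = Nominal GDP 1990 = 7.14·96 + 11.41·127 + 11.18·788 + 6.74·264 = 12723.71.
Real GDP 1999 (at 1990 prices) = 7.14·72 + 11.41·124 + 11.18·1074 + 6.74·426 = 16807.48.
Real growth = 16807.48/12723.71 − 1 = 0.3210.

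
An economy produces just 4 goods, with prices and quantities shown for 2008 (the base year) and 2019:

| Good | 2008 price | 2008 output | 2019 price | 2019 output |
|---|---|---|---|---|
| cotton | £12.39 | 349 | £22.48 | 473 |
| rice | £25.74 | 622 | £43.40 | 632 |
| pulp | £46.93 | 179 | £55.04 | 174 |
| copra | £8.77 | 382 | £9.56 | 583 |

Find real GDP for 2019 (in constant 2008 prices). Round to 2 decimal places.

Real GDP 2019 = Σ (p_2008 × q_2019) = 12.39·473 + 25.74·632 + 46.93·174 + 8.77·583 = 35406.88.

£35406.88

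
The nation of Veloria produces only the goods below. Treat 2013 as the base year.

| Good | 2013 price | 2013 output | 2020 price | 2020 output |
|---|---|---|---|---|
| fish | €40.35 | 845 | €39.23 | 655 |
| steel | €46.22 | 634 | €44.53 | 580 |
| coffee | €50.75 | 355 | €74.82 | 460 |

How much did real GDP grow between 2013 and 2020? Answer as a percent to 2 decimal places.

Real GDP 2013 = Nominal GDP 2013 = 40.35·845 + 46.22·634 + 50.75·355 = 81415.48.
Real GDP 2020 (at 2013 prices) = 40.35·655 + 46.22·580 + 50.75·460 = 76581.85.
Real growth = 76581.85/81415.48 − 1 = -0.0594.

-5.94%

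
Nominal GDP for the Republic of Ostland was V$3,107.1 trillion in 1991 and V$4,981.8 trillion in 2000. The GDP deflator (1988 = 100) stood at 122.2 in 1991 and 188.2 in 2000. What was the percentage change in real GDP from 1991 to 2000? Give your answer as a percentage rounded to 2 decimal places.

Real GDP 1991 = 3107.1 / 1.222 = 2542.64.
Real GDP 2000 = 4981.8 / 1.882 = 2647.08.
Real growth = 2647.08 / 2542.64 − 1 = 0.0411.

4.11%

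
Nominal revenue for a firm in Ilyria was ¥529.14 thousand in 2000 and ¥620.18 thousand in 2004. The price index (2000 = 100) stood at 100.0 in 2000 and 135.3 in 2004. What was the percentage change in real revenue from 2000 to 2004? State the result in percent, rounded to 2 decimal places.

Real revenue 2000 = 529.14 / 1.000 = 529.14.
Real revenue 2004 = 620.18 / 1.353 = 458.37.
Real growth = 458.37 / 529.14 − 1 = -0.1337.

-13.37%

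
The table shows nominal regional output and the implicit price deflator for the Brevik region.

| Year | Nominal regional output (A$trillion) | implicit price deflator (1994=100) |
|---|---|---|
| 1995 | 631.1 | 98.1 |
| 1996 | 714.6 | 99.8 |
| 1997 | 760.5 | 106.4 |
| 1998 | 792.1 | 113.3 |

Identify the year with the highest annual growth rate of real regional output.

1996

1996: real = 714.6/0.998 = 716.03; growth vs 1995 (643.32) = 11.30%.
1997: real = 760.5/1.064 = 714.76; growth vs 1996 (716.03) = -0.18%.
1998: real = 792.1/1.133 = 699.12; growth vs 1997 (714.76) = -2.19%.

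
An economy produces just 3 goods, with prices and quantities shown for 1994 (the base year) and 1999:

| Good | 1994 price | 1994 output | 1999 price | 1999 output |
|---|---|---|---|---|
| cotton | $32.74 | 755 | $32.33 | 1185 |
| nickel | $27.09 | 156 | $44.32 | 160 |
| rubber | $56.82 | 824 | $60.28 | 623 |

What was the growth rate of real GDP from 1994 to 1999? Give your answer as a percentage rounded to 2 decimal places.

Real GDP 1994 = Nominal GDP 1994 = 32.74·755 + 27.09·156 + 56.82·824 = 75764.42.
Real GDP 1999 (at 1994 prices) = 32.74·1185 + 27.09·160 + 56.82·623 = 78530.16.
Real growth = 78530.16/75764.42 − 1 = 0.0365.

3.65%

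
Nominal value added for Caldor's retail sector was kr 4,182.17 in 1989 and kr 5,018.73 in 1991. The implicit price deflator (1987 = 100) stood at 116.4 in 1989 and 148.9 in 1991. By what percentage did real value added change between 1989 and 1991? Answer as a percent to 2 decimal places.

-6.19%

Real value added 1989 = 4182.17 / 1.164 = 3592.93.
Real value added 1991 = 5018.73 / 1.489 = 3370.54.
Real growth = 3370.54 / 3592.93 − 1 = -0.0619.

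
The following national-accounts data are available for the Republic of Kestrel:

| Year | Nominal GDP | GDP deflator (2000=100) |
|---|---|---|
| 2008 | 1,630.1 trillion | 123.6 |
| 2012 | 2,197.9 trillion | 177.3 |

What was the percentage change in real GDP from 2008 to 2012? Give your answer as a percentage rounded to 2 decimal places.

-6.01%

Real GDP 2008 = 1630.1 / 1.236 = 1318.85.
Real GDP 2012 = 2197.9 / 1.773 = 1239.65.
Real growth = 1239.65 / 1318.85 − 1 = -0.0601.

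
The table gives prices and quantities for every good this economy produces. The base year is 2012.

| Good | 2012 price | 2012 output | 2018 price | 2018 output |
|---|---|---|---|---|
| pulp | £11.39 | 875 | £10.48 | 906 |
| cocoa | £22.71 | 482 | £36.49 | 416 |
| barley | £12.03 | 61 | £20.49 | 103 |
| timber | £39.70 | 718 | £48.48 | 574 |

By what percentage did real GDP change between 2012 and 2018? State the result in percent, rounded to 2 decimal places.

Real GDP 2012 = Nominal GDP 2012 = 11.39·875 + 22.71·482 + 12.03·61 + 39.70·718 = 50150.90.
Real GDP 2018 (at 2012 prices) = 11.39·906 + 22.71·416 + 12.03·103 + 39.70·574 = 43793.59.
Real growth = 43793.59/50150.90 − 1 = -0.1268.

-12.68%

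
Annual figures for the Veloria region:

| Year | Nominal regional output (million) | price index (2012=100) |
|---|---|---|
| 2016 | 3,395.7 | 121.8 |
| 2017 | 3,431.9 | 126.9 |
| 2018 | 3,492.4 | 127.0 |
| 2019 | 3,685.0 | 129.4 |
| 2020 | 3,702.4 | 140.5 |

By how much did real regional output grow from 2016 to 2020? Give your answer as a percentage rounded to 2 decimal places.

-5.48%

Real regional output 2016 = 3395.7/1.218 = 2787.93.
Real regional output 2020 = 3702.4/1.405 = 2635.16.
Change = 2635.16/2787.93 − 1 = -0.0548.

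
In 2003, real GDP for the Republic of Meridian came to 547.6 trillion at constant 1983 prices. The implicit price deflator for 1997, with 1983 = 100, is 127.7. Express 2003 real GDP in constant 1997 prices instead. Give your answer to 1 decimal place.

Real GDP in 1997 prices = Real GDP in 1983 prices × (P_1997/P_1983) = 547.6 × 1.277 = 699.29.

699.3 trillion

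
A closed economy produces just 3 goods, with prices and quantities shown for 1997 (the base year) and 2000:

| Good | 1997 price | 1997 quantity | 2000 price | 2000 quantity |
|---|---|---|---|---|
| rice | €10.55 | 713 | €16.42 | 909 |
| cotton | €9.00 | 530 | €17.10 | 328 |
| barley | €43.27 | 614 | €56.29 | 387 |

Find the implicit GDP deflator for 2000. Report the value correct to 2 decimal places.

144.49

Nominal GDP 2000 = 16.42·909 + 17.10·328 + 56.29·387 = 42318.81.
Real GDP 2000 (at 1997 prices) = 10.55·909 + 9.00·328 + 43.27·387 = 29287.44.
Deflator = Nominal/Real × 100 = 42318.81/29287.44 × 100 = 144.495.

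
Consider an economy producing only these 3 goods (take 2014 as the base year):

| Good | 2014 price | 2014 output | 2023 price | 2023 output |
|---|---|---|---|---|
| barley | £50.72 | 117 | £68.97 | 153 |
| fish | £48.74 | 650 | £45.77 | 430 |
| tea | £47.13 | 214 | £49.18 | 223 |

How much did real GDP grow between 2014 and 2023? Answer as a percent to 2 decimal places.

-17.76%

Real GDP 2014 = Nominal GDP 2014 = 50.72·117 + 48.74·650 + 47.13·214 = 47701.06.
Real GDP 2023 (at 2014 prices) = 50.72·153 + 48.74·430 + 47.13·223 = 39228.35.
Real growth = 39228.35/47701.06 − 1 = -0.1776.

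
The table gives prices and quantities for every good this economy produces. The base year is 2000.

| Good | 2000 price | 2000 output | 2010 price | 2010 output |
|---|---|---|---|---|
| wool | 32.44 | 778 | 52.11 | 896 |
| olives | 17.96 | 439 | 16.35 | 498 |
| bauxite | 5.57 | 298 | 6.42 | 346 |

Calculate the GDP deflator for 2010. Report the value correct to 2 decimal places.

Nominal GDP 2010 = 52.11·896 + 16.35·498 + 6.42·346 = 57054.18.
Real GDP 2010 (at 2000 prices) = 32.44·896 + 17.96·498 + 5.57·346 = 39937.54.
Deflator = Nominal/Real × 100 = 57054.18/39937.54 × 100 = 142.859.

142.86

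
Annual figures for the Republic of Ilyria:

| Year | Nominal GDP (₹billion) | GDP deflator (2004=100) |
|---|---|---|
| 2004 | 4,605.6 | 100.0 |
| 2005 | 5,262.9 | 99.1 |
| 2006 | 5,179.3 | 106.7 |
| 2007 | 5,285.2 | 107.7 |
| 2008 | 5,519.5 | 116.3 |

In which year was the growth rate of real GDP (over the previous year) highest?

2005: real = 5262.9/0.991 = 5310.70; growth vs 2004 (4605.60) = 15.31%.
2006: real = 5179.3/1.067 = 4854.08; growth vs 2005 (5310.70) = -8.60%.
2007: real = 5285.2/1.077 = 4907.34; growth vs 2006 (4854.08) = 1.10%.
2008: real = 5519.5/1.163 = 4745.92; growth vs 2007 (4907.34) = -3.29%.

2005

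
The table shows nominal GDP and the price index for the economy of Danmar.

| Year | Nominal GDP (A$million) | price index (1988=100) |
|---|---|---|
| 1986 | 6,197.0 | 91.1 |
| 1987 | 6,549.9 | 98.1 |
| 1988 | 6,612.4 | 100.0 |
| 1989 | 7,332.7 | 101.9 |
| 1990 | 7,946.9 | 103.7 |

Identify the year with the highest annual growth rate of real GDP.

1989

1987: real = 6549.9/0.981 = 6676.76; growth vs 1986 (6802.41) = -1.85%.
1988: real = 6612.4/1.000 = 6612.40; growth vs 1987 (6676.76) = -0.96%.
1989: real = 7332.7/1.019 = 7195.98; growth vs 1988 (6612.40) = 8.83%.
1990: real = 7946.9/1.037 = 7663.36; growth vs 1989 (7195.98) = 6.50%.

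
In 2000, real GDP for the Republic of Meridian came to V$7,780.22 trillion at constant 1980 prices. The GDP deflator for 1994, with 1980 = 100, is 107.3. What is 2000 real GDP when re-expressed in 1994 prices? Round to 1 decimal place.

V$8,348.2 trillion

Real GDP in 1994 prices = Real GDP in 1980 prices × (P_1994/P_1980) = 7780.22 × 1.073 = 8348.18.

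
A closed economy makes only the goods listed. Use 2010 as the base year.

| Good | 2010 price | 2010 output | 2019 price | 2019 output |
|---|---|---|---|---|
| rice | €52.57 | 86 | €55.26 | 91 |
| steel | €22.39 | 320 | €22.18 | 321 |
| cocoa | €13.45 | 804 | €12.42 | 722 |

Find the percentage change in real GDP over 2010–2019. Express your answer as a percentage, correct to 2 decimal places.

-3.63%

Real GDP 2010 = Nominal GDP 2010 = 52.57·86 + 22.39·320 + 13.45·804 = 22499.62.
Real GDP 2019 (at 2010 prices) = 52.57·91 + 22.39·321 + 13.45·722 = 21681.96.
Real growth = 21681.96/22499.62 − 1 = -0.0363.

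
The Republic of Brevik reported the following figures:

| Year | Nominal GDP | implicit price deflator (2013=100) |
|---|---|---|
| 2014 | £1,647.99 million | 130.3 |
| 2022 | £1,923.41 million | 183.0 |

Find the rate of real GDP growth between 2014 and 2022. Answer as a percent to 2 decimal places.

Real GDP 2014 = 1647.99 / 1.303 = 1264.77.
Real GDP 2022 = 1923.41 / 1.830 = 1051.04.
Real growth = 1051.04 / 1264.77 − 1 = -0.1690.

-16.90%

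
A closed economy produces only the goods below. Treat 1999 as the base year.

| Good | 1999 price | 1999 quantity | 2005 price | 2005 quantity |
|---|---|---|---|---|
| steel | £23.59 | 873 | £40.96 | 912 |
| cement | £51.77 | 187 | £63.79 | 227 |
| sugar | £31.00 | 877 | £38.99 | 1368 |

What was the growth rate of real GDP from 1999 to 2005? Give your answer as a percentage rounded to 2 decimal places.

Real GDP 1999 = Nominal GDP 1999 = 23.59·873 + 51.77·187 + 31.00·877 = 57462.06.
Real GDP 2005 (at 1999 prices) = 23.59·912 + 51.77·227 + 31.00·1368 = 75673.87.
Real growth = 75673.87/57462.06 − 1 = 0.3169.

31.69%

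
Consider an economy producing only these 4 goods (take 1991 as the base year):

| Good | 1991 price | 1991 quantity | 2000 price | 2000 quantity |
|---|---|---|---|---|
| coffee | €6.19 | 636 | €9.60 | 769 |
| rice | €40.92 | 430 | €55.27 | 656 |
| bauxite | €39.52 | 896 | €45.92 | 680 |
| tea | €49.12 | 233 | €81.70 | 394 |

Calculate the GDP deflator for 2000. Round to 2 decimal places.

Nominal GDP 2000 = 9.60·769 + 55.27·656 + 45.92·680 + 81.70·394 = 107054.92.
Real GDP 2000 (at 1991 prices) = 6.19·769 + 40.92·656 + 39.52·680 + 49.12·394 = 77830.51.
Deflator = Nominal/Real × 100 = 107054.92/77830.51 × 100 = 137.549.

137.55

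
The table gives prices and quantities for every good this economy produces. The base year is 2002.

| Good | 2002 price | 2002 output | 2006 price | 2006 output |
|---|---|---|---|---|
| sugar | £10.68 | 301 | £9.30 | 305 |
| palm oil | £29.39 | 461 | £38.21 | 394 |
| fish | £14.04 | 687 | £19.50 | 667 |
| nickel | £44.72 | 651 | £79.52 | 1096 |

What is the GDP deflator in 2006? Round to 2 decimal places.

Nominal GDP 2006 = 9.30·305 + 38.21·394 + 19.50·667 + 79.52·1096 = 118051.66.
Real GDP 2006 (at 2002 prices) = 10.68·305 + 29.39·394 + 14.04·667 + 44.72·1096 = 73214.86.
Deflator = Nominal/Real × 100 = 118051.66/73214.86 × 100 = 161.240.

161.24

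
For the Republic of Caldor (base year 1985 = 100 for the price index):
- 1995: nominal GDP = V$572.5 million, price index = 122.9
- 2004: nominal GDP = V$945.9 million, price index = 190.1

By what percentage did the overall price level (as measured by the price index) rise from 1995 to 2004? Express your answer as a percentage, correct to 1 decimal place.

Price-level change = 190.1 / 122.9 − 1 = 0.5468.

54.7%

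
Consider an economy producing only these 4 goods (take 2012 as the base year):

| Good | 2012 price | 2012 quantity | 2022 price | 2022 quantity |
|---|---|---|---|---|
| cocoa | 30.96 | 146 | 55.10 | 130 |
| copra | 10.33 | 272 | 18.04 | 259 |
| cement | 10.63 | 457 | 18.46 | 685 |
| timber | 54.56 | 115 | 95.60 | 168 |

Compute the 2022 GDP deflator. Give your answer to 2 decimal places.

175.14

Nominal GDP 2022 = 55.10·130 + 18.04·259 + 18.46·685 + 95.60·168 = 40541.26.
Real GDP 2022 (at 2012 prices) = 30.96·130 + 10.33·259 + 10.63·685 + 54.56·168 = 23147.90.
Deflator = Nominal/Real × 100 = 40541.26/23147.90 × 100 = 175.140.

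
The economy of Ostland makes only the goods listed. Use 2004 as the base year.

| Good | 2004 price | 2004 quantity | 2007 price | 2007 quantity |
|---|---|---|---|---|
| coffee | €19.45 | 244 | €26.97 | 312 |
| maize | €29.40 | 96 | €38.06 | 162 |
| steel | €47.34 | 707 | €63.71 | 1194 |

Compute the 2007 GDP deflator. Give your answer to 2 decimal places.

134.59

Nominal GDP 2007 = 26.97·312 + 38.06·162 + 63.71·1194 = 90650.10.
Real GDP 2007 (at 2004 prices) = 19.45·312 + 29.40·162 + 47.34·1194 = 67355.16.
Deflator = Nominal/Real × 100 = 90650.10/67355.16 × 100 = 134.585.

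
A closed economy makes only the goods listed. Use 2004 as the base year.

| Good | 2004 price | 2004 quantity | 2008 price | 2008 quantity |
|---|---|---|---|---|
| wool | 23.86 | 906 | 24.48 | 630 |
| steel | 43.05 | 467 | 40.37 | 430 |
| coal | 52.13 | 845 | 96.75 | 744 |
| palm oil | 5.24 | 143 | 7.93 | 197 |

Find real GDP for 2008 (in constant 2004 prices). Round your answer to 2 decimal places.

73360.30

Real GDP 2008 = Σ (p_2004 × q_2008) = 23.86·630 + 43.05·430 + 52.13·744 + 5.24·197 = 73360.30.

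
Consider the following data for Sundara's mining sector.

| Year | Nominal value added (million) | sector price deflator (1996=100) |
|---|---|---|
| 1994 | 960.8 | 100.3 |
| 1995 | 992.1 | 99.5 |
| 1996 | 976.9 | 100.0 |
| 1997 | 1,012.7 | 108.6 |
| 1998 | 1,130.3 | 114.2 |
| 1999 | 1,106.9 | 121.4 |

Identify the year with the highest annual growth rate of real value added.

1998

1995: real = 992.1/0.995 = 997.09; growth vs 1994 (957.93) = 4.09%.
1996: real = 976.9/1.000 = 976.90; growth vs 1995 (997.09) = -2.02%.
1997: real = 1012.7/1.086 = 932.50; growth vs 1996 (976.90) = -4.54%.
1998: real = 1130.3/1.142 = 989.75; growth vs 1997 (932.50) = 6.14%.
1999: real = 1106.9/1.214 = 911.78; growth vs 1998 (989.75) = -7.88%.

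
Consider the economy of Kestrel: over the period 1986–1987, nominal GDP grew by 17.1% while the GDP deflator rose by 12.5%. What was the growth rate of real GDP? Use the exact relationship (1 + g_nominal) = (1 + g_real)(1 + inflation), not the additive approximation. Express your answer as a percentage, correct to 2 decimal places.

(1 + g_nom) = (1 + g_real)(1 + π), so g_real = 1.1710 / 1.1250 − 1 = 0.04089.

4.09%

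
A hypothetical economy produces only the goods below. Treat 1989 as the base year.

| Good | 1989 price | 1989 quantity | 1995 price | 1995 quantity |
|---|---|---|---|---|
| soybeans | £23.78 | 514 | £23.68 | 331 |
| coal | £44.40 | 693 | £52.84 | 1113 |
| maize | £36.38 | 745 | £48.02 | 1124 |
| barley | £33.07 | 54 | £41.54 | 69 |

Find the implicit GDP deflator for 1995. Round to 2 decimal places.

122.92

Nominal GDP 1995 = 23.68·331 + 52.84·1113 + 48.02·1124 + 41.54·69 = 123489.74.
Real GDP 1995 (at 1989 prices) = 23.78·331 + 44.40·1113 + 36.38·1124 + 33.07·69 = 100461.33.
Deflator = Nominal/Real × 100 = 123489.74/100461.33 × 100 = 122.923.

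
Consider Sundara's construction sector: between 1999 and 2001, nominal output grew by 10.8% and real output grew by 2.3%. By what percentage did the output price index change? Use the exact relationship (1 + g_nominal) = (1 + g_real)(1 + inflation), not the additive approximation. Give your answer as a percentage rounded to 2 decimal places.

8.31%

(1 + g_nom) = (1 + g_real)(1 + π), so π = 1.1080 / 1.0230 − 1 = 0.08309.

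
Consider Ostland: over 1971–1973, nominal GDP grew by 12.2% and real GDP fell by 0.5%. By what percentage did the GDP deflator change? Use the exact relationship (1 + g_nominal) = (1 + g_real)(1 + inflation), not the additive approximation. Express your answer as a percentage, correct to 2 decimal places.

(1 + g_nom) = (1 + g_real)(1 + π), so π = 1.1220 / 0.9950 − 1 = 0.12764.

12.76%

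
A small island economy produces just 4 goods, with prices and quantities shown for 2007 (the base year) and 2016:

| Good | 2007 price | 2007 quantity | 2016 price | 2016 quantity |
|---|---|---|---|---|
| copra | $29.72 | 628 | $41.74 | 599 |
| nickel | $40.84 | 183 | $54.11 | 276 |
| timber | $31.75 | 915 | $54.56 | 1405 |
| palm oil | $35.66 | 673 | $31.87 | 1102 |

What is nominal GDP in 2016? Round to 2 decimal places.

Nominal GDP 2016 = Σ (p_2016 × q_2016) = 41.74·599 + 54.11·276 + 54.56·1405 + 31.87·1102 = 151714.16.

$151714.16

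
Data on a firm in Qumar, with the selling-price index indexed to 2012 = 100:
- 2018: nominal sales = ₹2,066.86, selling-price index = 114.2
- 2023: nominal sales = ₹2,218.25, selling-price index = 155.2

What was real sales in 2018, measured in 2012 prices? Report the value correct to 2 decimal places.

Real sales = Nominal / (selling-price index/100) = 2066.86 / 1.142 = 1809.86.

₹1,809.86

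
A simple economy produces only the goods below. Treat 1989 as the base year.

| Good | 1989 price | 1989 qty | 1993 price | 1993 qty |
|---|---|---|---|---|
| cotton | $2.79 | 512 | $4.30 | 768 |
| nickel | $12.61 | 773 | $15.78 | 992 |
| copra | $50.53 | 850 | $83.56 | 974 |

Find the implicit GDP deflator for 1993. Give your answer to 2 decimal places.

157.11

Nominal GDP 1993 = 4.30·768 + 15.78·992 + 83.56·974 = 100343.60.
Real GDP 1993 (at 1989 prices) = 2.79·768 + 12.61·992 + 50.53·974 = 63868.06.
Deflator = Nominal/Real × 100 = 100343.60/63868.06 × 100 = 157.111.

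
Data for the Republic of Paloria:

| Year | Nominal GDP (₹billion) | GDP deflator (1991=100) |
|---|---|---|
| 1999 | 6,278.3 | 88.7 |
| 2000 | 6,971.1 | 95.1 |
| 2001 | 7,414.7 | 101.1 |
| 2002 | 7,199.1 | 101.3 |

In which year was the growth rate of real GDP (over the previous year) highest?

2000

2000: real = 6971.1/0.951 = 7330.28; growth vs 1999 (7078.13) = 3.56%.
2001: real = 7414.7/1.011 = 7334.03; growth vs 2000 (7330.28) = 0.05%.
2002: real = 7199.1/1.013 = 7106.71; growth vs 2001 (7334.03) = -3.10%.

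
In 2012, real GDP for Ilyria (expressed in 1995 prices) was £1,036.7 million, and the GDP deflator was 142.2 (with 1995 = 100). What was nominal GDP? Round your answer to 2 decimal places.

Nominal GDP = Real × (GDP deflator/100) = 1036.7 × 1.422 = 1474.19.

£1,474.19 million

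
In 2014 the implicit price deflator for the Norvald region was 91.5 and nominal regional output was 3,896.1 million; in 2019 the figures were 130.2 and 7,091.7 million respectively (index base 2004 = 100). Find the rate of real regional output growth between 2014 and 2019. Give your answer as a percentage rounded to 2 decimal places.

Deflate each year: 2014 → 3896.1/0.915 = 4258.03; 2019 → 7091.7/1.302 = 5446.77.
So real regional output changed by 5446.77/4258.03 − 1 = 0.2792, i.e. 27.92%.

27.92%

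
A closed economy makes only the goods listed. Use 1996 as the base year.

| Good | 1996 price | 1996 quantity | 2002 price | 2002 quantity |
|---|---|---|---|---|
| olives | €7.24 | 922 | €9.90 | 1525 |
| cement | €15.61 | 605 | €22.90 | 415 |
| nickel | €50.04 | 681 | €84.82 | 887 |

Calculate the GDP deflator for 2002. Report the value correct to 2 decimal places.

161.27

Nominal GDP 2002 = 9.90·1525 + 22.90·415 + 84.82·887 = 99836.34.
Real GDP 2002 (at 1996 prices) = 7.24·1525 + 15.61·415 + 50.04·887 = 61904.63.
Deflator = Nominal/Real × 100 = 99836.34/61904.63 × 100 = 161.274.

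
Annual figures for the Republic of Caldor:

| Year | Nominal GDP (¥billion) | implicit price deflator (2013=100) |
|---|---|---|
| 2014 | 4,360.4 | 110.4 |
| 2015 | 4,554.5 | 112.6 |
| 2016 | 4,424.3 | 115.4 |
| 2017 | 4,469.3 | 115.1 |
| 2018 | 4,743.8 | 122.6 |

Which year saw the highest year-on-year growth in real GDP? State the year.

2015

2015: real = 4554.5/1.126 = 4044.85; growth vs 2014 (3949.64) = 2.41%.
2016: real = 4424.3/1.154 = 3833.88; growth vs 2015 (4044.85) = -5.22%.
2017: real = 4469.3/1.151 = 3882.97; growth vs 2016 (3833.88) = 1.28%.
2018: real = 4743.8/1.226 = 3869.33; growth vs 2017 (3882.97) = -0.35%.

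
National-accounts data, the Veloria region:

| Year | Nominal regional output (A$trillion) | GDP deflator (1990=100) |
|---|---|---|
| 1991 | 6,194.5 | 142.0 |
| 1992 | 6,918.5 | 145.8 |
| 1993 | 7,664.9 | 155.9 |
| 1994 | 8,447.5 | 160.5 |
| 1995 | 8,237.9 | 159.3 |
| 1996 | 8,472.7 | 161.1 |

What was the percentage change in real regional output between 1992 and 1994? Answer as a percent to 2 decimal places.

Real regional output 1992 = 6918.5/1.458 = 4745.20.
Real regional output 1994 = 8447.5/1.605 = 5263.24.
Change = 5263.24/4745.20 − 1 = 0.1092.

10.92%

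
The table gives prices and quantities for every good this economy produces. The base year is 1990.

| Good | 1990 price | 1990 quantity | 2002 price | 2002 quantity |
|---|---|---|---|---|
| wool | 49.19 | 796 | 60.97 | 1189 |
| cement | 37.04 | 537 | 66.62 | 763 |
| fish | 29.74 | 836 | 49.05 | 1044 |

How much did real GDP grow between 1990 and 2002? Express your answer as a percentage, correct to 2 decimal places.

40.39%

Real GDP 1990 = Nominal GDP 1990 = 49.19·796 + 37.04·537 + 29.74·836 = 83908.36.
Real GDP 2002 (at 1990 prices) = 49.19·1189 + 37.04·763 + 29.74·1044 = 117796.99.
Real growth = 117796.99/83908.36 − 1 = 0.4039.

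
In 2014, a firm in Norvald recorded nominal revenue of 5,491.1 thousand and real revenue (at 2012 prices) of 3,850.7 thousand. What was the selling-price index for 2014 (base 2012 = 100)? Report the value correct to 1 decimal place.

142.6

selling-price index = (Nominal / Real) × 100 = 5491.1 / 3850.7 × 100 = 142.60.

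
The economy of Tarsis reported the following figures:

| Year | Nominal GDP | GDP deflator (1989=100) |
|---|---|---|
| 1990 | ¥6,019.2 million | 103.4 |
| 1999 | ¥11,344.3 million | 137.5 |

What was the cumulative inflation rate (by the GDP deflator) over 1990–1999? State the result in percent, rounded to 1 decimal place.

33.0%

Price-level change = 137.5 / 103.4 − 1 = 0.3298.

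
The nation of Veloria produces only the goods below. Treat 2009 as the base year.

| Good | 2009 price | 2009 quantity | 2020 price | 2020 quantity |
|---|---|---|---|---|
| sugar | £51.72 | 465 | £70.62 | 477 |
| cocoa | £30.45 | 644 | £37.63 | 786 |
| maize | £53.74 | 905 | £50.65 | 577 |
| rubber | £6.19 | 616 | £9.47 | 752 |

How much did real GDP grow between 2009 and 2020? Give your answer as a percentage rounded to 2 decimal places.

-12.32%

Real GDP 2009 = Nominal GDP 2009 = 51.72·465 + 30.45·644 + 53.74·905 + 6.19·616 = 96107.34.
Real GDP 2020 (at 2009 prices) = 51.72·477 + 30.45·786 + 53.74·577 + 6.19·752 = 84267.00.
Real growth = 84267.00/96107.34 − 1 = -0.1232.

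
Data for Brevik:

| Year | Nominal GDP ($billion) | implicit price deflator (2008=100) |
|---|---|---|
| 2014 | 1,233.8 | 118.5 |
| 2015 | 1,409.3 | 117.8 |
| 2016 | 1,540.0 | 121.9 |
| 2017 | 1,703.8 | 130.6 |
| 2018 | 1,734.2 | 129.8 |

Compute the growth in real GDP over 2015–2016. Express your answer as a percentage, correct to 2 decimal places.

5.60%

Real GDP 2015 = 1409.3/1.178 = 1196.35.
Real GDP 2016 = 1540.0/1.219 = 1263.33.
Change = 1263.33/1196.35 − 1 = 0.0560.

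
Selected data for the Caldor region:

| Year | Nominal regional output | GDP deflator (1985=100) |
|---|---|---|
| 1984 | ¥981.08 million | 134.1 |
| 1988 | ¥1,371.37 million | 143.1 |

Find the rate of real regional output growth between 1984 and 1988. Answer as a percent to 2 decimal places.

Deflate each year: 1984 → 981.08/1.341 = 731.60; 1988 → 1371.37/1.431 = 958.33.
So real regional output changed by 958.33/731.60 − 1 = 0.3099, i.e. 30.99%.

30.99%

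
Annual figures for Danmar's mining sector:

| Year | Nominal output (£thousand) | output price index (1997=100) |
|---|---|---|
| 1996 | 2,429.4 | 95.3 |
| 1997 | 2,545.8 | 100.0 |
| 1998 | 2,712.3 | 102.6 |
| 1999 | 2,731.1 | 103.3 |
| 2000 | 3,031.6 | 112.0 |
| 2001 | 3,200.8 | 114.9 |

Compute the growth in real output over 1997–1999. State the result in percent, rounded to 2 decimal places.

Real output 1997 = 2545.8/1.000 = 2545.80.
Real output 1999 = 2731.1/1.033 = 2643.85.
Change = 2643.85/2545.80 − 1 = 0.0385.

3.85%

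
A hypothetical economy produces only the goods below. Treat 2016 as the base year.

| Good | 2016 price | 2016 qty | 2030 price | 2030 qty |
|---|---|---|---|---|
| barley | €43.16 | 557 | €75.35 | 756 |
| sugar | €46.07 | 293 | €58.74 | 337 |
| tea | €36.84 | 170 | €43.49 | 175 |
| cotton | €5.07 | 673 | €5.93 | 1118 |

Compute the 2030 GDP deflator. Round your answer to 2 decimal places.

Nominal GDP 2030 = 75.35·756 + 58.74·337 + 43.49·175 + 5.93·1118 = 91000.47.
Real GDP 2030 (at 2016 prices) = 43.16·756 + 46.07·337 + 36.84·175 + 5.07·1118 = 60269.81.
Deflator = Nominal/Real × 100 = 91000.47/60269.81 × 100 = 150.988.

150.99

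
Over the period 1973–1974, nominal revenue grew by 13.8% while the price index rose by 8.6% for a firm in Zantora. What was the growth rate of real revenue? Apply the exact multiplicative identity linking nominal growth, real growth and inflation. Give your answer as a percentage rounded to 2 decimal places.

(1 + g_nom) = (1 + g_real)(1 + π), so g_real = 1.1380 / 1.0860 − 1 = 0.04788.

4.79%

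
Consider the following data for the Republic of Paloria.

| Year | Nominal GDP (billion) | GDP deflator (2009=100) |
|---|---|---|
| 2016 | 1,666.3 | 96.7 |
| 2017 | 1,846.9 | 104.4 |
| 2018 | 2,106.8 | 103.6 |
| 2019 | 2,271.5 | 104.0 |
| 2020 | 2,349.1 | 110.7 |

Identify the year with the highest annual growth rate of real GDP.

2018

2017: real = 1846.9/1.044 = 1769.06; growth vs 2016 (1723.16) = 2.66%.
2018: real = 2106.8/1.036 = 2033.59; growth vs 2017 (1769.06) = 14.95%.
2019: real = 2271.5/1.040 = 2184.13; growth vs 2018 (2033.59) = 7.40%.
2020: real = 2349.1/1.107 = 2122.04; growth vs 2019 (2184.13) = -2.84%.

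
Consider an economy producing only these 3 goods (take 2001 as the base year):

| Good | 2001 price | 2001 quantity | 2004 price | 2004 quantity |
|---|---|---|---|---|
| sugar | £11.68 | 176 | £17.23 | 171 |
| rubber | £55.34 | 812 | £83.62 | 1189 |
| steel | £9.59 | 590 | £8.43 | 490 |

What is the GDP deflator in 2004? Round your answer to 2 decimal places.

Nominal GDP 2004 = 17.23·171 + 83.62·1189 + 8.43·490 = 106501.21.
Real GDP 2004 (at 2001 prices) = 11.68·171 + 55.34·1189 + 9.59·490 = 72495.64.
Deflator = Nominal/Real × 100 = 106501.21/72495.64 × 100 = 146.907.

146.91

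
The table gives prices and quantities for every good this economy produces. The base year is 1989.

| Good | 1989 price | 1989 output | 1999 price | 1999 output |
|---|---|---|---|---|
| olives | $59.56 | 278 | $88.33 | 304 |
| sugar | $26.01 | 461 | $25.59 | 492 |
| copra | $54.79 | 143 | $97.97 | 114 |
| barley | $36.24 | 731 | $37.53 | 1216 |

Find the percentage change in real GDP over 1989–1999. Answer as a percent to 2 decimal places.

29.17%

Real GDP 1989 = Nominal GDP 1989 = 59.56·278 + 26.01·461 + 54.79·143 + 36.24·731 = 62874.70.
Real GDP 1999 (at 1989 prices) = 59.56·304 + 26.01·492 + 54.79·114 + 36.24·1216 = 81217.06.
Real growth = 81217.06/62874.70 − 1 = 0.2917.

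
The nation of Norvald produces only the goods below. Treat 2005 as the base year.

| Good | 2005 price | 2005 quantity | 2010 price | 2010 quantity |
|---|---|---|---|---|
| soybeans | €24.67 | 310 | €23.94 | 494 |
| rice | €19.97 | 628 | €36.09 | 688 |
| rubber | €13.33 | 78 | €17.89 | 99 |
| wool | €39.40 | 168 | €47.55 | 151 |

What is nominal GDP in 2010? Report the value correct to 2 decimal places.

Nominal GDP 2010 = Σ (p_2010 × q_2010) = 23.94·494 + 36.09·688 + 17.89·99 + 47.55·151 = 45607.44.

€45607.44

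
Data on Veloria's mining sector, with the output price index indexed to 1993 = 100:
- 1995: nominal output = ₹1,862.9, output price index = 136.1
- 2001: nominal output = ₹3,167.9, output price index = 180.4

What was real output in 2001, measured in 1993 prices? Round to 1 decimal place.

Real output = Nominal / (output price index/100) = 3167.9 / 1.804 = 1756.04.

₹1,756.0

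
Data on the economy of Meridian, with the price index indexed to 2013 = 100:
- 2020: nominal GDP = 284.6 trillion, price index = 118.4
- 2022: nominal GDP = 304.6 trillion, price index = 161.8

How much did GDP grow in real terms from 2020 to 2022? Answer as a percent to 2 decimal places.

Deflate each year: 2020 → 284.6/1.184 = 240.37; 2022 → 304.6/1.618 = 188.26.
So real GDP changed by 188.26/240.37 − 1 = -0.2168, i.e. -21.68%.

-21.68%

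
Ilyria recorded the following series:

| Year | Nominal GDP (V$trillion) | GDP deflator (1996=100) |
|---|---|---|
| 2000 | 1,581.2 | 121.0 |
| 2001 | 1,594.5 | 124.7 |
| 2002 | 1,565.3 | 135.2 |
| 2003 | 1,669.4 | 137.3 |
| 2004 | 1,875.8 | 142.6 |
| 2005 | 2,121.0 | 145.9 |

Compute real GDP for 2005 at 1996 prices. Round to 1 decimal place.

V$1,453.7 trillion

Real GDP 2005 = 2121.0 / 1.459 = 1453.74.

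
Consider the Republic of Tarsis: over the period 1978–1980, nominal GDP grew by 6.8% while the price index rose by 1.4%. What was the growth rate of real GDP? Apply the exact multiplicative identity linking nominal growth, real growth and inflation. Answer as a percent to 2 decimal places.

(1 + g_nom) = (1 + g_real)(1 + π), so g_real = 1.0680 / 1.0140 − 1 = 0.05325.

5.33%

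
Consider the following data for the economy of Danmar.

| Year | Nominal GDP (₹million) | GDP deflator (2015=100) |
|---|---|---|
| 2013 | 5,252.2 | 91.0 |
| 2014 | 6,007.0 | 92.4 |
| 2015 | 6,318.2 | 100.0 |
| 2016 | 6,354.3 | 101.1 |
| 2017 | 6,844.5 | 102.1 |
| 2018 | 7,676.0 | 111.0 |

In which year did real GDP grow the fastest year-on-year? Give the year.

2014

2014: real = 6007.0/0.924 = 6501.08; growth vs 2013 (5771.65) = 12.64%.
2015: real = 6318.2/1.000 = 6318.20; growth vs 2014 (6501.08) = -2.81%.
2016: real = 6354.3/1.011 = 6285.16; growth vs 2015 (6318.20) = -0.52%.
2017: real = 6844.5/1.021 = 6703.72; growth vs 2016 (6285.16) = 6.66%.
2018: real = 7676.0/1.110 = 6915.32; growth vs 2017 (6703.72) = 3.16%.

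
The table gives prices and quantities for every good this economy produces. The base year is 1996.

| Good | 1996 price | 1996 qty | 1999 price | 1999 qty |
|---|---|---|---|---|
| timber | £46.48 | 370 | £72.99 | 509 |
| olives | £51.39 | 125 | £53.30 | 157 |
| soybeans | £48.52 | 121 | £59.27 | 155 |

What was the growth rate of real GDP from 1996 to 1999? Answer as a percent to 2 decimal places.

Real GDP 1996 = Nominal GDP 1996 = 46.48·370 + 51.39·125 + 48.52·121 = 29492.27.
Real GDP 1999 (at 1996 prices) = 46.48·509 + 51.39·157 + 48.52·155 = 39247.15.
Real growth = 39247.15/29492.27 − 1 = 0.3308.

33.08%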